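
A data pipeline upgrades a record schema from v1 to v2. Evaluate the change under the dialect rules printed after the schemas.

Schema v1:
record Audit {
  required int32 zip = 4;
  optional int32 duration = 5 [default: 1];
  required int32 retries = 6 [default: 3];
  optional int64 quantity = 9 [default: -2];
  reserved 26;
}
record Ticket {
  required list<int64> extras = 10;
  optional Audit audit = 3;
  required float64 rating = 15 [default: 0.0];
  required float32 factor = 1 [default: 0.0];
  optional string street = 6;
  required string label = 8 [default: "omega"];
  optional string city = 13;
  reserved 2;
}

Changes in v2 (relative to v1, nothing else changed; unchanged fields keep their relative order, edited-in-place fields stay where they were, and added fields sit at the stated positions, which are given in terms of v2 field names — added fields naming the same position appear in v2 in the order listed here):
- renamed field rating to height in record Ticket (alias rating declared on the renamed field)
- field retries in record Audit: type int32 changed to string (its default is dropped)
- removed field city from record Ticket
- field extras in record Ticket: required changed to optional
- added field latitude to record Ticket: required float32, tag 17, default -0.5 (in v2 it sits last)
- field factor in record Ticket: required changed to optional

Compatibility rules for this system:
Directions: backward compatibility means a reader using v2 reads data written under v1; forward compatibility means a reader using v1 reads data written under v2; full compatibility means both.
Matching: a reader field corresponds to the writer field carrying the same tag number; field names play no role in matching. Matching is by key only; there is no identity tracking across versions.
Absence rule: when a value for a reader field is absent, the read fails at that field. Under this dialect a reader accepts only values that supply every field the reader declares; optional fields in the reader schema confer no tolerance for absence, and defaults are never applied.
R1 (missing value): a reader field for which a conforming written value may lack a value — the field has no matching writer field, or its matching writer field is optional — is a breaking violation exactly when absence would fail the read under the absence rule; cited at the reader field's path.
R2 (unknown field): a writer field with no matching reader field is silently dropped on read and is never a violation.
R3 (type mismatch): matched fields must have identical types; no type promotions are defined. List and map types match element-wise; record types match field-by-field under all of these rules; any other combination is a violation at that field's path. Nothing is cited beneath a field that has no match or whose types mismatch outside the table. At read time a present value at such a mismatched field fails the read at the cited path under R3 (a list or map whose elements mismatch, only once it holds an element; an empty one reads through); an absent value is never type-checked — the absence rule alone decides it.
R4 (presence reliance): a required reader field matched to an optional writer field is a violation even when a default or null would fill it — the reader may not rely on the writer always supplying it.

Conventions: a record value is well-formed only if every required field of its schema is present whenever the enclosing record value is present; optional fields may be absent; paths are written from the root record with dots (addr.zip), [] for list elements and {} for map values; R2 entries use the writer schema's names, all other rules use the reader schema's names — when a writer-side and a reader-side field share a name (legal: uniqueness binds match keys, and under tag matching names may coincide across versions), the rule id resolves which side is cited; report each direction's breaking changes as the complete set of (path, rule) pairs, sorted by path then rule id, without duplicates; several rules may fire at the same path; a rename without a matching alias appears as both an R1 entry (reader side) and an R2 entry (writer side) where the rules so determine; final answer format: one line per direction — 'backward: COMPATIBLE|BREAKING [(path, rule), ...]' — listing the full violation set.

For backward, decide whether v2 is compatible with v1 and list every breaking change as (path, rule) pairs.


backward: BREAKING [(audit, R1), (audit.duration, R1), (audit.quantity, R1), (audit.retries, R3), (latitude, R1), (street, R1)]

in Ticket below, arrows point writer -> reader
backward analysis of Ticket with v2 as reader and v1 as writer:
  extras: list<int64> -> list<int64>, writer required; from extras
  audit: Audit -> Audit, writer optional; from audit
  height: float64 -> float64, writer required; from rating
  factor: float32 -> float32, writer required; from factor
  street: string -> string, writer optional; from street
  label: string -> string, writer required; from label
  no writer field matches reader latitude
  writer city: unknown to reader
  audit.zip: int32 -> int32, writer required; from audit.zip
  audit.duration: int32 -> int32, writer optional; from audit.duration
  audit.retries: int32 -> string, writer required; from audit.retries
  audit.quantity: int64 -> int64, writer optional; from audit.quantity
  violation R1 at audit
  violation R1 at audit.duration
  violation R1 at audit.quantity
  violation R3 at audit.retries
  violation R1 at latitude
  violation R1 at street
  => backward: BREAKING (6)
remaining Ticket differences; none change what is asked:
  renamed field rating to height in record Ticket (alias rating declared on the renamed field) -> no rule fires on it in Ticket's dialect; the asked verdict holds
  field extras in record Ticket: required changed to optional -> affects forward compatibility only, which is not asked
  field factor in record Ticket: required changed to optional -> affects forward compatibility only, which is not asked


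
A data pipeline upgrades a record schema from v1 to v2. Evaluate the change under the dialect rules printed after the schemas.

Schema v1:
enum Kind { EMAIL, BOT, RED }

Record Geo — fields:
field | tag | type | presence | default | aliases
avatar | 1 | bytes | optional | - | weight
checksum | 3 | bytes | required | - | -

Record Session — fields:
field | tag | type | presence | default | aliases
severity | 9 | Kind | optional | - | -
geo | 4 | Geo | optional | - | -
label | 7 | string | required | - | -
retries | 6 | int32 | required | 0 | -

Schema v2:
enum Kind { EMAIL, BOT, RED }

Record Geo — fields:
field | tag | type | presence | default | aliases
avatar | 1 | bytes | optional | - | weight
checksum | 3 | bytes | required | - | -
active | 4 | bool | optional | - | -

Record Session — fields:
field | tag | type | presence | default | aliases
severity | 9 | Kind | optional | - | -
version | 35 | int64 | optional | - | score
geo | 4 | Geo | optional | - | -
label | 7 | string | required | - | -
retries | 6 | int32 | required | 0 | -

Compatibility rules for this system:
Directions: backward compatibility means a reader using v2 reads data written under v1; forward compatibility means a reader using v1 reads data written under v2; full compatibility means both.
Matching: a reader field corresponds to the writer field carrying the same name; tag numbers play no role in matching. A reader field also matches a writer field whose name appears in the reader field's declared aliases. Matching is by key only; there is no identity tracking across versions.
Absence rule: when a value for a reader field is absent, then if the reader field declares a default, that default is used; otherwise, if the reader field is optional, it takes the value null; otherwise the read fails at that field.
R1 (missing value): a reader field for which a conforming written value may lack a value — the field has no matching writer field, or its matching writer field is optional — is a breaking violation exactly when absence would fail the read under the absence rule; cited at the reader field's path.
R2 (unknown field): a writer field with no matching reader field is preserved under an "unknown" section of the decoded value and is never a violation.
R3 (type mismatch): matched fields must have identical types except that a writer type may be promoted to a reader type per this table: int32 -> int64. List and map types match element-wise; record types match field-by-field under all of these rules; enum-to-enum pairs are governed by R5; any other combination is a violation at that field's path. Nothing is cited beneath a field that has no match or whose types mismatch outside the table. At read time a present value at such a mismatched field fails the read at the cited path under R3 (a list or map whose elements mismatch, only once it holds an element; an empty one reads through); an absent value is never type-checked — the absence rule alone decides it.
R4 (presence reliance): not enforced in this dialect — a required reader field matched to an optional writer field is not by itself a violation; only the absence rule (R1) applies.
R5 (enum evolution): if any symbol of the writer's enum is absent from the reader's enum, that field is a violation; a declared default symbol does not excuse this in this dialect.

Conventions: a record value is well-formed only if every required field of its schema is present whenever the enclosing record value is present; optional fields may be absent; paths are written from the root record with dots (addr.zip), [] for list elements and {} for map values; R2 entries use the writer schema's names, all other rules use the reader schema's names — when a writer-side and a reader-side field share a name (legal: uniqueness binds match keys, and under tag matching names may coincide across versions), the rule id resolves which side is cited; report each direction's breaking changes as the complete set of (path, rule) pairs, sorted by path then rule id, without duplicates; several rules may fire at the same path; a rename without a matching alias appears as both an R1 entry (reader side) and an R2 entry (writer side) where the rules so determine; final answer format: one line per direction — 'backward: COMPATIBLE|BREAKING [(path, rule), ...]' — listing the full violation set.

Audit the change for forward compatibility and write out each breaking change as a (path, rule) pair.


forward: COMPATIBLE []

the writer's type comes first in each Session pair
forward analysis of Session with v1 as reader and v2 as writer:
  severity: Kind -> Kind, writer optional; from severity
  geo: Geo -> Geo, writer optional; from geo
  label: string -> string, writer required; from label
  retries: int32 -> int32, writer required; from retries
  writer version: unknown to reader
  geo.avatar: bytes -> bytes, writer optional; from geo.avatar
  geo.checksum: bytes -> bytes, writer required; from geo.checksum
  writer geo.active: unknown to reader
  => forward verdict for Session: COMPATIBLE, no violations
checking off the Session differences that do not matter here:
  added field active to record Geo: optional bool, tag 4 (in v2 it sits last) -> fires no rule on Session, leaving the asked answer as it is
  added field version to record Session: optional int64, tag 35 (in v2 it sits immediately before geo) -> fires no rule on Session, leaving the asked answer as it is


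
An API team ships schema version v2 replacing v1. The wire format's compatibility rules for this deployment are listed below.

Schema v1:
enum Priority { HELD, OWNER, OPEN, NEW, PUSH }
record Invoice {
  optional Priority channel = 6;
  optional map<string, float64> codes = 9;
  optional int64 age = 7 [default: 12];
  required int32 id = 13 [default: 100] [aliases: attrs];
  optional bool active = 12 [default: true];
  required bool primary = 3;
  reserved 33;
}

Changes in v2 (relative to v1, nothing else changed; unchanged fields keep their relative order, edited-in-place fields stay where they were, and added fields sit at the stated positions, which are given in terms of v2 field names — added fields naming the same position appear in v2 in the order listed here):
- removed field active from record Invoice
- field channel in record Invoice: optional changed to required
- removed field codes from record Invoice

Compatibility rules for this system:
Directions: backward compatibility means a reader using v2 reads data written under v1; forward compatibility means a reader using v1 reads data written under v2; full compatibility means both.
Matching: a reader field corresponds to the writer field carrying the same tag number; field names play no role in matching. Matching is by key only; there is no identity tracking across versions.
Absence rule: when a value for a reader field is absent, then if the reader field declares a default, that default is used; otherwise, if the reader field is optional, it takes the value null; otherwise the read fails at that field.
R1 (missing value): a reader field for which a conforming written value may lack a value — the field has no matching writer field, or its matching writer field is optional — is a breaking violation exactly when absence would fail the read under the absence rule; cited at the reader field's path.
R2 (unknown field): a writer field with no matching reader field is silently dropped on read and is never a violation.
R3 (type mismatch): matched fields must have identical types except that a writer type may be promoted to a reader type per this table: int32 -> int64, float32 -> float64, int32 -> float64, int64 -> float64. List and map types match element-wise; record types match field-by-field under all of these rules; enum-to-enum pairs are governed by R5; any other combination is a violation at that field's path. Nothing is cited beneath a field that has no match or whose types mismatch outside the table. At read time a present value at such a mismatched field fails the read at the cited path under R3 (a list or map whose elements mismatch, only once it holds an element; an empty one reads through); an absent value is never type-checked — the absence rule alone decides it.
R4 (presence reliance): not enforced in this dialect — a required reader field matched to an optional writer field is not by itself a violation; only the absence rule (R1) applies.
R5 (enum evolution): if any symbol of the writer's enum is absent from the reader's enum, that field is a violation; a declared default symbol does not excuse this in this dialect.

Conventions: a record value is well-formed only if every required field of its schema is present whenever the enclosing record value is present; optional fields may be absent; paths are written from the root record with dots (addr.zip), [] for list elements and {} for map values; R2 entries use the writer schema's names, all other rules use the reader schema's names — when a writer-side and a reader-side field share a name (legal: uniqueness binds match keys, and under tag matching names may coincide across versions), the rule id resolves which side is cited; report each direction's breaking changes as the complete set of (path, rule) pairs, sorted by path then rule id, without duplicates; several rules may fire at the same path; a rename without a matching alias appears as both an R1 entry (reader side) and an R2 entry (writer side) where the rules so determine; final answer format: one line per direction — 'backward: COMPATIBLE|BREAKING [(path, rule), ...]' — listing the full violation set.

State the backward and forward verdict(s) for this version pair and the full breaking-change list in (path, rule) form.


in Invoice below, arrows point writer -> reader
checking backward for Invoice: reader v2 against writer v1:
  Priority -> Priority, writer optional: channel aligns to channel
  int64 -> int64, writer optional: age aligns to age
  int32 -> int32, writer required: id aligns to id
  bool -> bool, writer required: primary aligns to primary
  codes (writer side), unknown to reader
  active (writer side), unknown to reader
  R1 fires at channel
  => backward verdict for Invoice: BREAKING, 1 violation(s)
checking forward for Invoice: reader v1 against writer v2:
  Priority -> Priority, writer required: channel aligns to channel
  codes: no writer-side match
  int64 -> int64, writer optional: age aligns to age
  int32 -> int32, writer required: id aligns to id
  active: no writer-side match
  bool -> bool, writer required: primary aligns to primary
  => no violations; forward on Invoice: COMPATIBLE

backward: BREAKING [(channel, R1)]; forward: COMPATIBLE []


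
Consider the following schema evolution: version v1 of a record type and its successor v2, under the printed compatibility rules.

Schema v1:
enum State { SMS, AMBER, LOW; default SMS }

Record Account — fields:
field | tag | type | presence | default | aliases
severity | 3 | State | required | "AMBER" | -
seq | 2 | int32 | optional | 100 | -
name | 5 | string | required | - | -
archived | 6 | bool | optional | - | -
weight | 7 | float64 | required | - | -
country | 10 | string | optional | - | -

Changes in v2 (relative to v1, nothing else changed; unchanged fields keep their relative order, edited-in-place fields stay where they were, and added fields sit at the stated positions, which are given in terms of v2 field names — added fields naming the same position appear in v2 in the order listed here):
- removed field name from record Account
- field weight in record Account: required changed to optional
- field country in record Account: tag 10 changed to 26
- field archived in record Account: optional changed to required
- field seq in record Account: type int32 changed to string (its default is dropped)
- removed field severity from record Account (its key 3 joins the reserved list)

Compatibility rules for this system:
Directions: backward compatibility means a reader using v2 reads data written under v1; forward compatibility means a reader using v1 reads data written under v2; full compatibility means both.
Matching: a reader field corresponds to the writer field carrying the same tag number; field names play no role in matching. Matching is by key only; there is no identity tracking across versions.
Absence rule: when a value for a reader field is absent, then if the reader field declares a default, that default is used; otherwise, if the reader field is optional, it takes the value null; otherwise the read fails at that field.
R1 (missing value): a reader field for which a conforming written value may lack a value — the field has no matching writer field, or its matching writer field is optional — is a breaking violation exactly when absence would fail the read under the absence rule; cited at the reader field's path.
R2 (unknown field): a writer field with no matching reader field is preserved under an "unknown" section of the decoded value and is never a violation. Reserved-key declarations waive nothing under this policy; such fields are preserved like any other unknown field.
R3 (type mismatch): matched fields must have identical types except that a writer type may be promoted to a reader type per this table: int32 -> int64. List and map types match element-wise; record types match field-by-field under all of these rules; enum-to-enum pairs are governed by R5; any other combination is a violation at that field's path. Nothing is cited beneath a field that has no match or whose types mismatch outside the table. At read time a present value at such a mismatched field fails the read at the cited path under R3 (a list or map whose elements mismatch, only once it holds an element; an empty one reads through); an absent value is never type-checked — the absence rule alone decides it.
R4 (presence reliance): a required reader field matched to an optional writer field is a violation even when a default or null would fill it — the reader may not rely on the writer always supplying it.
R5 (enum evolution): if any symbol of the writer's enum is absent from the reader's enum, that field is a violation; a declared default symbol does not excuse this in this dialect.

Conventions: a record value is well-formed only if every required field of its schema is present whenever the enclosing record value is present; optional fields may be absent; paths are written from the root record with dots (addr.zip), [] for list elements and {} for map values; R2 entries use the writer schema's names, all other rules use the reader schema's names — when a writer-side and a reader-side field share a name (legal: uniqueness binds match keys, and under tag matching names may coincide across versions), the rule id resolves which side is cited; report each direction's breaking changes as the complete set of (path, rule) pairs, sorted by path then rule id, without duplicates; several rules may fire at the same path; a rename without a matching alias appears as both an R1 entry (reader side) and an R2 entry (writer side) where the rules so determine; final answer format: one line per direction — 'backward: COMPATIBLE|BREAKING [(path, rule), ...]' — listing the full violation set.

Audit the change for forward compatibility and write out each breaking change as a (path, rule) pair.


forward: BREAKING [(name, R1), (seq, R3), (weight, R1), (weight, R4)]

each type pair in Account: writer, then reader
forward analysis of Account with v1 as reader and v2 as writer:
  no writer field matches reader severity
  seq: paired with writer seq (string -> int32; writer optional)
  no writer field matches reader name
  archived: paired with writer archived (bool -> bool; writer required)
  weight: paired with writer weight (float64 -> float64; writer optional)
  no writer field matches reader country
  writer country: unknown to reader
  breaking: (name, R1)
  breaking: (seq, R3)
  breaking: (weight, R1)
  breaking: (weight, R4)
  => forward verdict for Account: BREAKING, 4 violation(s)
ruling out the remaining Account differences:
  field country in record Account: tag 10 changed to 26 -> triggers nothing under Account's printed rules — same verdict
  field archived in record Account: optional changed to required -> its effect on Account is confined to the backward direction, not asked
  removed field severity from record Account (its key 3 joins the reserved list) -> triggers nothing under Account's printed rules — same verdict


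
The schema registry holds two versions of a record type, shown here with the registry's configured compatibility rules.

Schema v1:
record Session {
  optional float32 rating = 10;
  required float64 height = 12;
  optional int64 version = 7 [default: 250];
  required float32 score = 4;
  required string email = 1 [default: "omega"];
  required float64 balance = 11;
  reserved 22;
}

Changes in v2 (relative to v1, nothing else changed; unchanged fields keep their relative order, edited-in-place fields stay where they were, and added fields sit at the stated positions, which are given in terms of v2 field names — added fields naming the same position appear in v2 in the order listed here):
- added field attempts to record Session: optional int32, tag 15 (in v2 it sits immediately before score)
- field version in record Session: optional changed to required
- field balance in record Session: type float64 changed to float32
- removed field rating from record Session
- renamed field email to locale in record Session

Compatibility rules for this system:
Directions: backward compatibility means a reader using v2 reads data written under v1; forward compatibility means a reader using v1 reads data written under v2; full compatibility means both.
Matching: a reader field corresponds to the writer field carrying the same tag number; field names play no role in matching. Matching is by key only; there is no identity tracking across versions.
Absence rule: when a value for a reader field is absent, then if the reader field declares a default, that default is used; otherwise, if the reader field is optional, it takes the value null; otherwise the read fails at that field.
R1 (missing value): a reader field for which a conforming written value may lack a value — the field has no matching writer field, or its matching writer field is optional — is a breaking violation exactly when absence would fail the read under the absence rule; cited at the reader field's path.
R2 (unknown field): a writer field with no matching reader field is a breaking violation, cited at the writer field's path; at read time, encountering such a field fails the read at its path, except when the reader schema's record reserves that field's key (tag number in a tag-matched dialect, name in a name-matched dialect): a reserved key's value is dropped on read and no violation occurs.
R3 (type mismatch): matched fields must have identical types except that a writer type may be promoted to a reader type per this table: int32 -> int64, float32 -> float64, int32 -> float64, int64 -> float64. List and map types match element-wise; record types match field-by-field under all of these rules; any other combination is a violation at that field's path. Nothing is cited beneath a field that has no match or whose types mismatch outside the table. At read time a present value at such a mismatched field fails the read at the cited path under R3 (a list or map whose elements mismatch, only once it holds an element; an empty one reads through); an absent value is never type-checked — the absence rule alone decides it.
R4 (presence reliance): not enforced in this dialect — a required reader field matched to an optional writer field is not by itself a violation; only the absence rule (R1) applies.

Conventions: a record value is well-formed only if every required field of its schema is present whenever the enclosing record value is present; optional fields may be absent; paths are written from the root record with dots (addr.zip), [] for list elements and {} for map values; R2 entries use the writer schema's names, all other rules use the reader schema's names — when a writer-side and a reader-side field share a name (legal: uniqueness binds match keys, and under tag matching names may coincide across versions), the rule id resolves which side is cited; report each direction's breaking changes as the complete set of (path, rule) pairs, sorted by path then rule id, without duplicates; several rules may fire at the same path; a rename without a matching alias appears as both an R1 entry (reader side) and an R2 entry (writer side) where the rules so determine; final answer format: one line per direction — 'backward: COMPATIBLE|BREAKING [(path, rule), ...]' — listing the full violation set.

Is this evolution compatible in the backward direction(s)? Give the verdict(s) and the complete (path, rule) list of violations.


backward: BREAKING [(balance, R3), (rating, R2)]

in Session below, arrows point writer -> reader
backward for Session (reader v2, writer v1):
  float64 -> float64, writer required: height aligns to height
  int64 -> int64, writer optional: version aligns to version
  no writer field matches reader attempts
  float32 -> float32, writer required: score aligns to score
  string -> string, writer required: locale aligns to email
  float64 -> float32, writer required: balance aligns to balance
  writer rating: unknown to reader
  violation R3 at balance
  violation R2 at rating
  backward on Session therefore BREAKING (2)
the other Session changes do not affect what is asked:
  added field attempts to record Session: optional int32, tag 15 (in v2 it sits immediately before score) -> affects forward compatibility only, which is not asked
  field version in record Session: optional changed to required -> triggers nothing under Session's printed rules — same verdict
  renamed field email to locale in record Session -> triggers nothing under Session's printed rules — same verdict


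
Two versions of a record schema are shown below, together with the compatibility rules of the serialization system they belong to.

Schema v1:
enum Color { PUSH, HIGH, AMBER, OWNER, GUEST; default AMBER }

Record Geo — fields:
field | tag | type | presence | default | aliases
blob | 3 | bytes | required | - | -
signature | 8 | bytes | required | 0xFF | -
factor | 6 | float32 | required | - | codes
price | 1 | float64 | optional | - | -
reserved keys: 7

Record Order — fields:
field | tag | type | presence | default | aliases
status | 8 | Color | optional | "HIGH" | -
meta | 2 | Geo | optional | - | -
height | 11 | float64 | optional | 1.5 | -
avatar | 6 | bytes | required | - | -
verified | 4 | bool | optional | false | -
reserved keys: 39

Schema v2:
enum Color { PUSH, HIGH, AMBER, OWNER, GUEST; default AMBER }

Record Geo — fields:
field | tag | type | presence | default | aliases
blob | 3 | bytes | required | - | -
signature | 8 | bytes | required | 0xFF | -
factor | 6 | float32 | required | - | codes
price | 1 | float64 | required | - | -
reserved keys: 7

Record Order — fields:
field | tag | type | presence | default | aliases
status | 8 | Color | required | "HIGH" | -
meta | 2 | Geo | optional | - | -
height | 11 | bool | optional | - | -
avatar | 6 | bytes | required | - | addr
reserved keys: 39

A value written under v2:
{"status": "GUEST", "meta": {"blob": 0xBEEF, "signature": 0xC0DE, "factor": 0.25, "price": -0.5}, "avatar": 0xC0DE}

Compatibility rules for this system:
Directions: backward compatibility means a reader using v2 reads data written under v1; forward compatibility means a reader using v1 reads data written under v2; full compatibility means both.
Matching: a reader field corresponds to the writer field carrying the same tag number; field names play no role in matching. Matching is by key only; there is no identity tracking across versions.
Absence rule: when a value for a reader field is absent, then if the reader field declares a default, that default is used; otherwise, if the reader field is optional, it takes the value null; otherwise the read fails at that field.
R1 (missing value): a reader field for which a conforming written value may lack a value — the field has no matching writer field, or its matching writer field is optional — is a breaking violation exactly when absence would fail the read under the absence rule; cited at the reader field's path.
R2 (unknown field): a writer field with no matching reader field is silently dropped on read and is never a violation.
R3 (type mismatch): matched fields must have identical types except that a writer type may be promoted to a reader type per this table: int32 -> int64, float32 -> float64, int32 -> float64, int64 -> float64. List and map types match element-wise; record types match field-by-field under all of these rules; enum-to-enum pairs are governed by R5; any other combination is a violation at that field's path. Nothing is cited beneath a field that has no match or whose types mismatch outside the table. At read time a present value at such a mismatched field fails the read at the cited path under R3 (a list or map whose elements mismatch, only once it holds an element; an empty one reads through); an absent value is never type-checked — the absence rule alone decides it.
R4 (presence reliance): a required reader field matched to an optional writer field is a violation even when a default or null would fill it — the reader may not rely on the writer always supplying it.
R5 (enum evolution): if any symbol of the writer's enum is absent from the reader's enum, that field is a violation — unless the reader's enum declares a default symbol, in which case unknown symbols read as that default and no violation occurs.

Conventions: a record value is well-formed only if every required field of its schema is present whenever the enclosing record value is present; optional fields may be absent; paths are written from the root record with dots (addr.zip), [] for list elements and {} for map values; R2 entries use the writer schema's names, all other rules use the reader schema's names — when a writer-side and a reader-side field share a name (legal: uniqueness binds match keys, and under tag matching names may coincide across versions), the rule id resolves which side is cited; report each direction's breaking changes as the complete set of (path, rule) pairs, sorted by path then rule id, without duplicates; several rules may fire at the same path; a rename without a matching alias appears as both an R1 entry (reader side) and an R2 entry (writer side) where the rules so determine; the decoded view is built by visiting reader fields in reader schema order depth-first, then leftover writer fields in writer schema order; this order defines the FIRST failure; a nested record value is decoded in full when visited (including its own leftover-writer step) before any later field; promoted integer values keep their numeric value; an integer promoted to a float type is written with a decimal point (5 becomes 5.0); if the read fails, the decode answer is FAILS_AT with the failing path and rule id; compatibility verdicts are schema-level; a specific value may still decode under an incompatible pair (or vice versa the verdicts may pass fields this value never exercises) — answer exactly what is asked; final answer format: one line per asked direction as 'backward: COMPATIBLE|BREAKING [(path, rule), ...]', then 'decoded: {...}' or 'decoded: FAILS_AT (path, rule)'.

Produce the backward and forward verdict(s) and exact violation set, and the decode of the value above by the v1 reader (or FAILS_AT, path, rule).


in Order below, arrows point writer -> reader
backward pass over Order, reader schema v2, writer schema v1:
  status <- status (Color -> Color, writer optional)
  meta <- meta (Geo -> Geo, writer optional)
  height <- height (float64 -> bool, writer optional)
  avatar <- avatar (bytes -> bytes, writer required)
  writer verified: unknown to reader
  meta.blob <- meta.blob (bytes -> bytes, writer required)
  meta.signature <- meta.signature (bytes -> bytes, writer required)
  meta.factor <- meta.factor (float32 -> float32, writer required)
  meta.price <- meta.price (float64 -> float64, writer optional)
  violation R3 at height
  violation R1 at meta.price
  violation R4 at meta.price
  violation R4 at status
  => backward: BREAKING (4)
forward pass over Order, reader schema v1, writer schema v2:
  status <- status (Color -> Color, writer required)
  meta <- meta (Geo -> Geo, writer optional)
  height <- height (bool -> float64, writer optional)
  avatar <- avatar (bytes -> bytes, writer required)
  no writer field matches reader verified
  meta.blob <- meta.blob (bytes -> bytes, writer required)
  meta.signature <- meta.signature (bytes -> bytes, writer required)
  meta.factor <- meta.factor (float32 -> float32, writer required)
  meta.price <- meta.price (float64 -> float64, writer required)
  violation R3 at height
  => forward: BREAKING (1)
decoding the Order value with the v1 reader:
  status := "GUEST"
  meta.blob := 0xBEEF
  meta.signature := 0xC0DE
  meta.factor := 0.25
  meta.price := -0.5
  height := 1.5 (no value, default fills)
  avatar := 0xC0DE
  verified := false (no value, default fills)
  => decoded: {"status": "GUEST", "meta": {"blob": 0xBEEF, "signature": 0xC0DE, "factor": 0.25, "price": -0.5}, "height": 1.5, "avatar": 0xC0DE, "verified": false}

backward: BREAKING [(height, R3), (meta.price, R1), (meta.price, R4), (status, R4)]; forward: BREAKING [(height, R3)]; decoded: {"status": "GUEST", "meta": {"blob": 0xBEEF, "signature": 0xC0DE, "factor": 0.25, "price": -0.5}, "height": 1.5, "avatar": 0xC0DE, "verified": false}


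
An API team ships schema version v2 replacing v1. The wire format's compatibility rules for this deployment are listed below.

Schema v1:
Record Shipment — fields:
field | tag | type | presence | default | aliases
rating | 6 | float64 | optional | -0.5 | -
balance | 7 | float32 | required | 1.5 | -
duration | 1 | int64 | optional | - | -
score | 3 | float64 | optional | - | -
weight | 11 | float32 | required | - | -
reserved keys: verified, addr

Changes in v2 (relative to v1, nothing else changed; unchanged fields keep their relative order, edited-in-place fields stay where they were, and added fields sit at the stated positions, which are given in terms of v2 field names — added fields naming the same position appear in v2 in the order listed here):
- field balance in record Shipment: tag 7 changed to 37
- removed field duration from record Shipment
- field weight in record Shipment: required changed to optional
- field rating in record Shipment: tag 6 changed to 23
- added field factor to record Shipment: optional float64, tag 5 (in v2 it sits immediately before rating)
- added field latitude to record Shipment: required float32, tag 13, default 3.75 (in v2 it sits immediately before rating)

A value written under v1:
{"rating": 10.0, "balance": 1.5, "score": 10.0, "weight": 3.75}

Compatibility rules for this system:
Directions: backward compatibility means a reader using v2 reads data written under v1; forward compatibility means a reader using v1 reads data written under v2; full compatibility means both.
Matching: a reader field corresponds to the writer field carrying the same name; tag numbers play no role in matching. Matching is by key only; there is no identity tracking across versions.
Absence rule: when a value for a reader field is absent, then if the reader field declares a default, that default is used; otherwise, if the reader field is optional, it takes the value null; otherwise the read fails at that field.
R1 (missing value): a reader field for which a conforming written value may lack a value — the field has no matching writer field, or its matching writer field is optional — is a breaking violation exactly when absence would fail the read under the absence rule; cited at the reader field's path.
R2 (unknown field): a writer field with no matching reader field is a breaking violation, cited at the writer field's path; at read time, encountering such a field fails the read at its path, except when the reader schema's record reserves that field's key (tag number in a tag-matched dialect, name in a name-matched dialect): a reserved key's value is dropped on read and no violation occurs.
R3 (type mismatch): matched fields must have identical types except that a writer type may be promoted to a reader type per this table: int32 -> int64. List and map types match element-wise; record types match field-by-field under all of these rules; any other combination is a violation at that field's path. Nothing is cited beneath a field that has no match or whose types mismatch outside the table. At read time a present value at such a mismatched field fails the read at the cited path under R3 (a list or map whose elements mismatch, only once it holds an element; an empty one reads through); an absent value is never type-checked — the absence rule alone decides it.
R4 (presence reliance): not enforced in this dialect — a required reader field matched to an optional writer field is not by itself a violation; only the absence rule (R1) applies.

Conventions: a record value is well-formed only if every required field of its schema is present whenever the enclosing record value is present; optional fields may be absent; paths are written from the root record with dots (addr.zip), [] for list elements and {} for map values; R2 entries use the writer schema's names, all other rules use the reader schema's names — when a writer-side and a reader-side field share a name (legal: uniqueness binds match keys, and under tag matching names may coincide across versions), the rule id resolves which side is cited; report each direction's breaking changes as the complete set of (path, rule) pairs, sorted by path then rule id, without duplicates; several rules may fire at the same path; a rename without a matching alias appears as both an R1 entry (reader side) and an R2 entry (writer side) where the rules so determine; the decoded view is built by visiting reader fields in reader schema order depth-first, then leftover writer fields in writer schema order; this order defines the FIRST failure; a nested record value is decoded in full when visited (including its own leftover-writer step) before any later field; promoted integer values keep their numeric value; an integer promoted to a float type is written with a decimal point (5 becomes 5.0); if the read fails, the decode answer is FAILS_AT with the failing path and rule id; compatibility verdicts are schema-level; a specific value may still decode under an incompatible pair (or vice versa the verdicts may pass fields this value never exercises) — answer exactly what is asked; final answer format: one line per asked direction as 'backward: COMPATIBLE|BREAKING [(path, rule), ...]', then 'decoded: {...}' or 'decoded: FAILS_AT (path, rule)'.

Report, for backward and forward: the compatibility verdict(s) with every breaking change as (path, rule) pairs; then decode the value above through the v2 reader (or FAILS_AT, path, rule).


in Shipment below, arrows point writer -> reader
backward analysis of Shipment with v2 as reader and v1 as writer:
  factor: no writer match
  latitude: no writer match
  rating <- rating (float64 -> float64, writer optional)
  balance <- balance (float32 -> float32, writer required)
  score <- score (float64 -> float64, writer optional)
  weight <- weight (float32 -> float32, writer required)
  writer field duration has no reader counterpart
  violation R2 at duration
  backward on Shipment therefore BREAKING (1)
forward analysis of Shipment with v1 as reader and v2 as writer:
  rating <- rating (float64 -> float64, writer optional)
  balance <- balance (float32 -> float32, writer required)
  duration: no writer match
  score <- score (float64 -> float64, writer optional)
  weight <- weight (float32 -> float32, writer optional)
  writer field factor has no reader counterpart
  writer field latitude has no reader counterpart
  violation R2 at factor
  violation R2 at latitude
  violation R1 at weight
  forward on Shipment therefore BREAKING (3)
decoding the Shipment value with the v2 reader:
  factor := null (not supplied -> null)
  latitude := 3.75 (no value, default fills)
  rating := 10.0
  balance := 1.5
  score := 10.0
  weight := 3.75
  => decoded: {"factor": null, "latitude": 3.75, "rating": 10.0, "balance": 1.5, "score": 10.0, "weight": 3.75}

backward: BREAKING [(duration, R2)]; forward: BREAKING [(factor, R2), (latitude, R2), (weight, R1)]; decoded: {"factor": null, "latitude": 3.75, "rating": 10.0, "balance": 1.5, "score": 10.0, "weight": 3.75}
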